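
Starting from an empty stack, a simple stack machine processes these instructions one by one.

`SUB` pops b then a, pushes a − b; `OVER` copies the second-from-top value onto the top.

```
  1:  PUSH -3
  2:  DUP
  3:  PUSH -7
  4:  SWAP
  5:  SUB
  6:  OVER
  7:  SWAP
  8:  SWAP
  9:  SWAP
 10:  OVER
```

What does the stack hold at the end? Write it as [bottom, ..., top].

PUSH -3 → [-3]
DUP     → [-3, -3]
PUSH -7 → [-3, -3, -7]
SWAP    → [-3, -7, -3]
SUB     → [-3, -4]
OVER    → [-3, -4, -3]
SWAP    → [-3, -3, -4]
SWAP    → [-3, -4, -3]
SWAP    → [-3, -3, -4]
OVER    → [-3, -3, -4, -3]

[-3, -3, -4, -3]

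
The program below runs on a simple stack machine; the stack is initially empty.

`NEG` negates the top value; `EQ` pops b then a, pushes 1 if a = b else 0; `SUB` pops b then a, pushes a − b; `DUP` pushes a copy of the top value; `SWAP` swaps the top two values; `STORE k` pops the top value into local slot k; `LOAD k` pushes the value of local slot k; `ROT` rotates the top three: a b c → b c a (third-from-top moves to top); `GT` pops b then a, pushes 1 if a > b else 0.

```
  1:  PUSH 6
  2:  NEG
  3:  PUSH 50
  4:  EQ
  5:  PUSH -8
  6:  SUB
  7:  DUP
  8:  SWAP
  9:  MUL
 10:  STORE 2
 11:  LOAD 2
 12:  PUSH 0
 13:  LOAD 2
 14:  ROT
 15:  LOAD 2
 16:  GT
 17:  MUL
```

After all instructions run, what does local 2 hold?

PUSH 6  -> 6
NEG     -> -6
PUSH 50 -> -6 50
EQ      -> 0
PUSH -8 -> 0 -8
SUB     -> 8
DUP     -> 8 8
SWAP    -> 8 8
MUL     -> 64
STORE 2 -> (empty)
LOAD 2  -> 64
PUSH 0  -> 64 0
LOAD 2  -> 64 0 64
ROT     -> 0 64 64
LOAD 2  -> 0 64 64 64
GT      -> 0 64 0
MUL     -> 0 0

64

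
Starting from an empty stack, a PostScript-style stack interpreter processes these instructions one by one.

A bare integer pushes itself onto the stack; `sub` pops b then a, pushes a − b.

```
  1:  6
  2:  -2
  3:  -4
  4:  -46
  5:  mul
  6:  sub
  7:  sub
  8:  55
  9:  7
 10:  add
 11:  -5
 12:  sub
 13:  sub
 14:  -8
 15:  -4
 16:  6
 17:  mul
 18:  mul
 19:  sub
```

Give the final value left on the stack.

6    [6]
-2   [6, -2]
-4   [6, -2, -4]
-46  [6, -2, -4, -46]
mul  [6, -2, 184]
sub  [6, -186]
sub  [192]
55   [192, 55]
7    [192, 55, 7]
add  [192, 62]
-5   [192, 62, -5]
sub  [192, 67]
sub  [125]
-8   [125, -8]
-4   [125, -8, -4]
6    [125, -8, -4, 6]
mul  [125, -8, -24]
mul  [125, 192]
sub  [-67]

-67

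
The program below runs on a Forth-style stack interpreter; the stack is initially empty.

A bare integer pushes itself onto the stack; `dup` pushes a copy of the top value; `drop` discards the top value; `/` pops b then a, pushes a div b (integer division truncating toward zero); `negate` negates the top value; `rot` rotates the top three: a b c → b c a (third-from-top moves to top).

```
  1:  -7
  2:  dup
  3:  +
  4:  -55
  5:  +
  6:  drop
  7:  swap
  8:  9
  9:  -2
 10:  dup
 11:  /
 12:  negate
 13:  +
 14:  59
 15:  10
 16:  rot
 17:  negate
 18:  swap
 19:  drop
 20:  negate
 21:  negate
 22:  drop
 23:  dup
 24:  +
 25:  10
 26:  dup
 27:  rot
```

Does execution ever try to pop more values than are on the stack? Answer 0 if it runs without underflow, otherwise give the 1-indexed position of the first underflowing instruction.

-7   : -7
dup  : -7 -7
+    : -14
-55  : -14 -55
+    : -69
drop : (empty)
swap  — needs 2 operands, stack has 0 → underflow

7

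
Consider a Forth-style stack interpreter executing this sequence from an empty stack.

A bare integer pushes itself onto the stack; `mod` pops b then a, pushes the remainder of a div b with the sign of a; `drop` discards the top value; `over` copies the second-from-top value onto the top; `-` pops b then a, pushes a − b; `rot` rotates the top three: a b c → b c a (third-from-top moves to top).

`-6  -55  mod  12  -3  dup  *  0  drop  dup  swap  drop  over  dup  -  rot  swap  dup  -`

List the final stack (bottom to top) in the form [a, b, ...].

[-6, 9, 12, 0]

-6   : [-6]
-55  : [-6, -55]
mod  : [-6]
12   : [-6, 12]
-3   : [-6, 12, -3]
dup  : [-6, 12, -3, -3]
*    : [-6, 12, 9]
0    : [-6, 12, 9, 0]
drop : [-6, 12, 9]
dup  : [-6, 12, 9, 9]
swap : [-6, 12, 9, 9]
drop : [-6, 12, 9]
over : [-6, 12, 9, 12]
dup  : [-6, 12, 9, 12, 12]
-    : [-6, 12, 9, 0]
rot  : [-6, 9, 0, 12]
swap : [-6, 9, 12, 0]
dup  : [-6, 9, 12, 0, 0]
-    : [-6, 9, 12, 0]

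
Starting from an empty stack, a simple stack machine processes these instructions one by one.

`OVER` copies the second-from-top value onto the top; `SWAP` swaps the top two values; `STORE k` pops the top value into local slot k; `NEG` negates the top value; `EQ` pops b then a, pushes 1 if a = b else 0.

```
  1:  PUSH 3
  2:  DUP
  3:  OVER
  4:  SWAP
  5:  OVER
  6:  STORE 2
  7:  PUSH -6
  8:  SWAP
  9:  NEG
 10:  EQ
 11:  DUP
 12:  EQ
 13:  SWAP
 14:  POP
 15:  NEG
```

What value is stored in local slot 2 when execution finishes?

3

PUSH 3   3
DUP      3 3
OVER     3 3 3
SWAP     3 3 3
OVER     3 3 3 3
STORE 2  3 3 3
PUSH -6  3 3 3 -6
SWAP     3 3 -6 3
NEG      3 3 -6 -3
EQ       3 3 0
DUP      3 3 0 0
EQ       3 3 1
SWAP     3 1 3
POP      3 1
NEG      3 -1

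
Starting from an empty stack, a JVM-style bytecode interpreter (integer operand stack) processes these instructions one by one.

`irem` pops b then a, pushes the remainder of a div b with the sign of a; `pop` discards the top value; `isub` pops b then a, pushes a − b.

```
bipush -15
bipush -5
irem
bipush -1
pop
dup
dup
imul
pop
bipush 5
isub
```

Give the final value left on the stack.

-5

bipush -15  -15
bipush -5   -15 -5
irem        0
bipush -1   0 -1
pop         0
dup         0 0
dup         0 0 0
imul        0 0
pop         0
bipush 5    0 5
isub        -5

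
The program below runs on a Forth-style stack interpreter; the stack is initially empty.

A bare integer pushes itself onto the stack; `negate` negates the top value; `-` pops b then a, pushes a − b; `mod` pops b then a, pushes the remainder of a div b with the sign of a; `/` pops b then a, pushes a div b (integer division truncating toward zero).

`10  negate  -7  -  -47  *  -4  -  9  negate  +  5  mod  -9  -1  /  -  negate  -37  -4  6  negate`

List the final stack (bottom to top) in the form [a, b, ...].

[8, -37, -4, -6]

10     : 10
negate : -10
-7     : -10 -7
-      : -3
-47    : -3 -47
*      : 141
-4     : 141 -4
-      : 145
9      : 145 9
negate : 145 -9
+      : 136
5      : 136 5
mod    : 1
-9     : 1 -9
-1     : 1 -9 -1
/      : 1 9
-      : -8
negate : 8
-37    : 8 -37
-4     : 8 -37 -4
6      : 8 -37 -4 6
negate : 8 -37 -4 -6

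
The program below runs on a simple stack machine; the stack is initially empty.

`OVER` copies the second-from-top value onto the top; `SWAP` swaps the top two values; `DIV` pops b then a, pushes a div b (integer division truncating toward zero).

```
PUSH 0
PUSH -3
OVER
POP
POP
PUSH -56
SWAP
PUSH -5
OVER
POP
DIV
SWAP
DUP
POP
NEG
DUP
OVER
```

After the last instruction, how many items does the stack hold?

PUSH 0   → [0]
PUSH -3  → [0, -3]
OVER     → [0, -3, 0]
POP      → [0, -3]
POP      → [0]
PUSH -56 → [0, -56]
SWAP     → [-56, 0]
PUSH -5  → [-56, 0, -5]
OVER     → [-56, 0, -5, 0]
POP      → [-56, 0, -5]
DIV      → [-56, 0]
SWAP     → [0, -56]
DUP      → [0, -56, -56]
POP      → [0, -56]
NEG      → [0, 56]
DUP      → [0, 56, 56]
OVER     → [0, 56, 56, 56]

4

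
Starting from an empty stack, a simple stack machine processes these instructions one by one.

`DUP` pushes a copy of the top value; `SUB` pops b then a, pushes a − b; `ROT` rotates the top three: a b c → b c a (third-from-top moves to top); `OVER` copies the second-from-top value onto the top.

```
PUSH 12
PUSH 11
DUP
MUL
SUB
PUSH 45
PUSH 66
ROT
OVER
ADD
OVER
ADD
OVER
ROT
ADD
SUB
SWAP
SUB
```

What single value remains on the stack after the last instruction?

PUSH 12 -> 12
PUSH 11 -> 12 11
DUP     -> 12 11 11
MUL     -> 12 121
SUB     -> -109
PUSH 45 -> -109 45
PUSH 66 -> -109 45 66
ROT     -> 45 66 -109
OVER    -> 45 66 -109 66
ADD     -> 45 66 -43
OVER    -> 45 66 -43 66
ADD     -> 45 66 23
OVER    -> 45 66 23 66
ROT     -> 45 23 66 66
ADD     -> 45 23 132
SUB     -> 45 -109
SWAP    -> -109 45
SUB     -> -154

-154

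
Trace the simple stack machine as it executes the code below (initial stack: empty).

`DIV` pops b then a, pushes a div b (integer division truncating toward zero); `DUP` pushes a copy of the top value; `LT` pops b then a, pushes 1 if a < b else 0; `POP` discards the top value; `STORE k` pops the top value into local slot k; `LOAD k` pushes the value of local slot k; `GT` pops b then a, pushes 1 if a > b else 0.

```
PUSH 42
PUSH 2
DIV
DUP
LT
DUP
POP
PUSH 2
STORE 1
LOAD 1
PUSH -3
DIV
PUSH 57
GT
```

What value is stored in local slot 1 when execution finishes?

PUSH 42 -> 42
PUSH 2  -> 42 2
DIV     -> 21
DUP     -> 21 21
LT      -> 0
DUP     -> 0 0
POP     -> 0
PUSH 2  -> 0 2
STORE 1 -> 0
LOAD 1  -> 0 2
PUSH -3 -> 0 2 -3
DIV     -> 0 0
PUSH 57 -> 0 0 57
GT      -> 0 0

2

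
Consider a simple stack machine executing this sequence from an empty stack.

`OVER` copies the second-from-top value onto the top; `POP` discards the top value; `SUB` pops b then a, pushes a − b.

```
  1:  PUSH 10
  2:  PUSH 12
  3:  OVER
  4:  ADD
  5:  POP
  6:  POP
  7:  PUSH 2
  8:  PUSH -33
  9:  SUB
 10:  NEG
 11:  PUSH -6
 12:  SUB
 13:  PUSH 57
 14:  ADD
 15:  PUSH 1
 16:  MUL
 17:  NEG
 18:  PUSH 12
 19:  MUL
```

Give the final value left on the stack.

-336

PUSH 10  : [10]
PUSH 12  : [10, 12]
OVER     : [10, 12, 10]
ADD      : [10, 22]
POP      : [10]
POP      : []
PUSH 2   : [2]
PUSH -33 : [2, -33]
SUB      : [35]
NEG      : [-35]
PUSH -6  : [-35, -6]
SUB      : [-29]
PUSH 57  : [-29, 57]
ADD      : [28]
PUSH 1   : [28, 1]
MUL      : [28]
NEG      : [-28]
PUSH 12  : [-28, 12]
MUL      : [-336]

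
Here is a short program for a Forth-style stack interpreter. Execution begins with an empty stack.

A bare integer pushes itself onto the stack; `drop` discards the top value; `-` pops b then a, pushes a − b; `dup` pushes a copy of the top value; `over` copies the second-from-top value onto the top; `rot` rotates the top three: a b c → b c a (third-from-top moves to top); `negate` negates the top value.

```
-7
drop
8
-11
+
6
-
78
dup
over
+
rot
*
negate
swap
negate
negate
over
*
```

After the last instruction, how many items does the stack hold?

-7     -> -7
drop   -> (empty)
8      -> 8
-11    -> 8 -11
+      -> -3
6      -> -3 6
-      -> -9
78     -> -9 78
dup    -> -9 78 78
over   -> -9 78 78 78
+      -> -9 78 156
rot    -> 78 156 -9
*      -> 78 -1404
negate -> 78 1404
swap   -> 1404 78
negate -> 1404 -78
negate -> 1404 78
over   -> 1404 78 1404
*      -> 1404 109512

2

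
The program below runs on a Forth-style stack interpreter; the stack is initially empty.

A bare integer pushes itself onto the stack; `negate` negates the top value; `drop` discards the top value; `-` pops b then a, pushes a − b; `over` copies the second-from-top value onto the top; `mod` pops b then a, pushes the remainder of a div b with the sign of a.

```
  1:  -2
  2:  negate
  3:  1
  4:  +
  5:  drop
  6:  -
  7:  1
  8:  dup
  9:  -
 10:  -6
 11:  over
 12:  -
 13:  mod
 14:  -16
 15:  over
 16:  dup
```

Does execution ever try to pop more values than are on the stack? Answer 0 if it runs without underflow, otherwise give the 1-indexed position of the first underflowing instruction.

6

-2     -> [-2]
negate -> [2]
1      -> [2, 1]
+      -> [3]
drop   -> []
-  — needs 2 operands, stack has 0 → underflow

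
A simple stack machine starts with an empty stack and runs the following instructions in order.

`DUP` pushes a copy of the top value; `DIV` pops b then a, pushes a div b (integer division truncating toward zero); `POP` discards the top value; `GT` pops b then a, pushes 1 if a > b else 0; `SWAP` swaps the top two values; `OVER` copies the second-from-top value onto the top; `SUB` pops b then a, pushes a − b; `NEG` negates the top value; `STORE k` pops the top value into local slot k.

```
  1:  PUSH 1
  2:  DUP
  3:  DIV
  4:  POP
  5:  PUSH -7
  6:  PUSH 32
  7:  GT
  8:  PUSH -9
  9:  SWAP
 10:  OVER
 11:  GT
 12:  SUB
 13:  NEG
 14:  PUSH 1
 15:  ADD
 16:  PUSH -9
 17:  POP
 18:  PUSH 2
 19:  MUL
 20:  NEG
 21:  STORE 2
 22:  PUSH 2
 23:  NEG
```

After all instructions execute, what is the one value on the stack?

PUSH 1  → [1]
DUP     → [1, 1]
DIV     → [1]
POP     → []
PUSH -7 → [-7]
PUSH 32 → [-7, 32]
GT      → [0]
PUSH -9 → [0, -9]
SWAP    → [-9, 0]
OVER    → [-9, 0, -9]
GT      → [-9, 1]
SUB     → [-10]
NEG     → [10]
PUSH 1  → [10, 1]
ADD     → [11]
PUSH -9 → [11, -9]
POP     → [11]
PUSH 2  → [11, 2]
MUL     → [22]
NEG     → [-22]
STORE 2 → []
PUSH 2  → [2]
NEG     → [-2]

-2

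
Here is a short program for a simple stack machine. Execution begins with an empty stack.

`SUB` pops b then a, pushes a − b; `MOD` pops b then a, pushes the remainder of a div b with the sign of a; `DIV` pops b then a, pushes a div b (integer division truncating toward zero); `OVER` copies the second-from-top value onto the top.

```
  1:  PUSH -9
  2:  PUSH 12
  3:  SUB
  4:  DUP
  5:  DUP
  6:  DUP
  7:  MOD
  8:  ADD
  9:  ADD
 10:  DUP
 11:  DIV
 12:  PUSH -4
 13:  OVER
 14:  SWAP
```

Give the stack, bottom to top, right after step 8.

PUSH -9 : [-9]
PUSH 12 : [-9, 12]
SUB     : [-21]
DUP     : [-21, -21]
DUP     : [-21, -21, -21]
DUP     : [-21, -21, -21, -21]
MOD     : [-21, -21, 0]
ADD     : [-21, -21]

[-21, -21]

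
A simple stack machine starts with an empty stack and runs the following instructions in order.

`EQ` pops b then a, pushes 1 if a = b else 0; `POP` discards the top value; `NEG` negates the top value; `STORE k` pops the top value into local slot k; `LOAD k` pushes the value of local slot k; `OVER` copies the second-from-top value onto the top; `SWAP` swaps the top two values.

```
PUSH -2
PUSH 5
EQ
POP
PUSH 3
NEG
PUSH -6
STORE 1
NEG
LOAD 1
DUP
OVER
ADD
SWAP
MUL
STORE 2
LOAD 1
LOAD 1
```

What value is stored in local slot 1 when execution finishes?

PUSH -2 → [-2]
PUSH 5  → [-2, 5]
EQ      → [0]
POP     → []
PUSH 3  → [3]
NEG     → [-3]
PUSH -6 → [-3, -6]
STORE 1 → [-3]
NEG     → [3]
LOAD 1  → [3, -6]
DUP     → [3, -6, -6]
OVER    → [3, -6, -6, -6]
ADD     → [3, -6, -12]
SWAP    → [3, -12, -6]
MUL     → [3, 72]
STORE 2 → [3]
LOAD 1  → [3, -6]
LOAD 1  → [3, -6, -6]

-6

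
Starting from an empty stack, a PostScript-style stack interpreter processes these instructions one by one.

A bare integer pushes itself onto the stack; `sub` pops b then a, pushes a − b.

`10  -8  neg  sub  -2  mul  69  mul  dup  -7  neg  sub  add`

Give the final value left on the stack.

10  → [10]
-8  → [10, -8]
neg → [10, 8]
sub → [2]
-2  → [2, -2]
mul → [-4]
69  → [-4, 69]
mul → [-276]
dup → [-276, -276]
-7  → [-276, -276, -7]
neg → [-276, -276, 7]
sub → [-276, -283]
add → [-559]

-559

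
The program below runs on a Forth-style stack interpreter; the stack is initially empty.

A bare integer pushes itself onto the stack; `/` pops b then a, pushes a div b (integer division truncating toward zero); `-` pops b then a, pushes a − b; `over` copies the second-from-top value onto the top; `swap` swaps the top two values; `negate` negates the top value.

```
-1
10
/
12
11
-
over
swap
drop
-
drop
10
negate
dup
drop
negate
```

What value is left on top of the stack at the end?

10

-1     -> -1
10     -> -1 10
/      -> 0
12     -> 0 12
11     -> 0 12 11
-      -> 0 1
over   -> 0 1 0
swap   -> 0 0 1
drop   -> 0 0
-      -> 0
drop   -> (empty)
10     -> 10
negate -> -10
dup    -> -10 -10
drop   -> -10
negate -> 10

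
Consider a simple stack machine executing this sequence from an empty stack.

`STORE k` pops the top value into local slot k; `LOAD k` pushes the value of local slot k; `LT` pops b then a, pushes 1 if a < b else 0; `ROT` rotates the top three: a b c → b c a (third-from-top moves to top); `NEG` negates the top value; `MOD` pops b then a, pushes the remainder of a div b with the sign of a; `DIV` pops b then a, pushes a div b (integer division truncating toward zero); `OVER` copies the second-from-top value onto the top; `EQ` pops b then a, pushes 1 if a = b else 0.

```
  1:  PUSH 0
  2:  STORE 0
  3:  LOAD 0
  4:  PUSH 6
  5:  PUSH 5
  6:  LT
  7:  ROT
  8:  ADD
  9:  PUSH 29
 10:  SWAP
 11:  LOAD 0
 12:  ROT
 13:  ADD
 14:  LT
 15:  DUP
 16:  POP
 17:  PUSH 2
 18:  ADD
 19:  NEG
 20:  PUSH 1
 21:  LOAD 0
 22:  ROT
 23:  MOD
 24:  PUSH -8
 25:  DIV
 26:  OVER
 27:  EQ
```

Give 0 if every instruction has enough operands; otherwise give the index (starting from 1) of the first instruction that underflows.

PUSH 0   [0]
STORE 0  []
LOAD 0   [0]
PUSH 6   [0, 6]
PUSH 5   [0, 6, 5]
LT       [0, 0]
ROT  — needs 3 operands, stack has 2 → underflow

7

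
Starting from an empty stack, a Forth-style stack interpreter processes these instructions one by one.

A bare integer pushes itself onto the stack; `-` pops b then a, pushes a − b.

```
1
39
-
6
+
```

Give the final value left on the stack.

1  : [1]
39 : [1, 39]
-  : [-38]
6  : [-38, 6]
+  : [-32]

-32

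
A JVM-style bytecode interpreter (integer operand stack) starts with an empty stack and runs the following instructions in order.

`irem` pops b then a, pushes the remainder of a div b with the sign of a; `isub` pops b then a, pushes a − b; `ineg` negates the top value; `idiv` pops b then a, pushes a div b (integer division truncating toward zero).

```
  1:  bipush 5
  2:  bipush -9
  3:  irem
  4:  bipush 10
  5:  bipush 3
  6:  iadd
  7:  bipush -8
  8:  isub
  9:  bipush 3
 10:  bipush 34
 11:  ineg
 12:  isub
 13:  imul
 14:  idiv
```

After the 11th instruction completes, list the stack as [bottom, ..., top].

bipush 5  → 5
bipush -9 → 5 -9
irem      → 5
bipush 10 → 5 10
bipush 3  → 5 10 3
iadd      → 5 13
bipush -8 → 5 13 -8
isub      → 5 21
bipush 3  → 5 21 3
bipush 34 → 5 21 3 34
ineg      → 5 21 3 -34

[5, 21, 3, -34]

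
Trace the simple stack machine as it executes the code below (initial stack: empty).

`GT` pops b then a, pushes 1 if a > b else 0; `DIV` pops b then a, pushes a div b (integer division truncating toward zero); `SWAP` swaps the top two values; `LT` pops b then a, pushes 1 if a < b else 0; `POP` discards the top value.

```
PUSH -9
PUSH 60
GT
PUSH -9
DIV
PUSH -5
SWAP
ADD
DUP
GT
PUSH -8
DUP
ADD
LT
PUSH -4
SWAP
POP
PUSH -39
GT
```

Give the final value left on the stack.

PUSH -9   -9
PUSH 60   -9 60
GT        0
PUSH -9   0 -9
DIV       0
PUSH -5   0 -5
SWAP      -5 0
ADD       -5
DUP       -5 -5
GT        0
PUSH -8   0 -8
DUP       0 -8 -8
ADD       0 -16
LT        0
PUSH -4   0 -4
SWAP      -4 0
POP       -4
PUSH -39  -4 -39
GT        1

1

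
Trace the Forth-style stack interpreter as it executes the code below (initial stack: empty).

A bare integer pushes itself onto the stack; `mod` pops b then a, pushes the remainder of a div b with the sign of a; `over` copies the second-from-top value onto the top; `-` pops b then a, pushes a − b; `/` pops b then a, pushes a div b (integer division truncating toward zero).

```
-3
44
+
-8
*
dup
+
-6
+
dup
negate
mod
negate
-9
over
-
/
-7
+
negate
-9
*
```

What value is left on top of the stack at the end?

-3     : -3
44     : -3 44
+      : 41
-8     : 41 -8
*      : -328
dup    : -328 -328
+      : -656
-6     : -656 -6
+      : -662
dup    : -662 -662
negate : -662 662
mod    : 0
negate : 0
-9     : 0 -9
over   : 0 -9 0
-      : 0 -9
/      : 0
-7     : 0 -7
+      : -7
negate : 7
-9     : 7 -9
*      : -63

-63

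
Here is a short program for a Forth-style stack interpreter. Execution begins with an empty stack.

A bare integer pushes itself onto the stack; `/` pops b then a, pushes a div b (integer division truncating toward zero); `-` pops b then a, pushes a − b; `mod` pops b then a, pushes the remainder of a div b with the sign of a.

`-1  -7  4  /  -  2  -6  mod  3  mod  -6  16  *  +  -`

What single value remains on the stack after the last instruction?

-1   [-1]
-7   [-1, -7]
4    [-1, -7, 4]
/    [-1, -1]
-    [0]
2    [0, 2]
-6   [0, 2, -6]
mod  [0, 2]
3    [0, 2, 3]
mod  [0, 2]
-6   [0, 2, -6]
16   [0, 2, -6, 16]
*    [0, 2, -96]
+    [0, -94]
-    [94]

94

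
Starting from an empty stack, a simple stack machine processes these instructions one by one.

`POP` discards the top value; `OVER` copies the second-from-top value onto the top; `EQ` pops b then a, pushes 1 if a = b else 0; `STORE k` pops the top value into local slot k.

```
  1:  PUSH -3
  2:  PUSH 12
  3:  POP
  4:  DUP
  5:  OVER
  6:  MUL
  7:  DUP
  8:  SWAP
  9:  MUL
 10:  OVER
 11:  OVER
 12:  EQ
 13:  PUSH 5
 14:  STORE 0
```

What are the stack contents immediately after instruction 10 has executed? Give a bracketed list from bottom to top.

PUSH -3 -> [-3]
PUSH 12 -> [-3, 12]
POP     -> [-3]
DUP     -> [-3, -3]
OVER    -> [-3, -3, -3]
MUL     -> [-3, 9]
DUP     -> [-3, 9, 9]
SWAP    -> [-3, 9, 9]
MUL     -> [-3, 81]
OVER    -> [-3, 81, -3]

[-3, 81, -3]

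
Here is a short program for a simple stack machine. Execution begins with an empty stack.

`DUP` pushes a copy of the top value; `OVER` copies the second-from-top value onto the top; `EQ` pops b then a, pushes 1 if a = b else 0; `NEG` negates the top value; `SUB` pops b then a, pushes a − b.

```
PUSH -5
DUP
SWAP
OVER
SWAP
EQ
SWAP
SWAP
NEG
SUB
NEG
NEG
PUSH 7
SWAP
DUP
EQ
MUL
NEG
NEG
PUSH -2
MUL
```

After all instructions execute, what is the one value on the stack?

-14

PUSH -5 → -5
DUP     → -5 -5
SWAP    → -5 -5
OVER    → -5 -5 -5
SWAP    → -5 -5 -5
EQ      → -5 1
SWAP    → 1 -5
SWAP    → -5 1
NEG     → -5 -1
SUB     → -4
NEG     → 4
NEG     → -4
PUSH 7  → -4 7
SWAP    → 7 -4
DUP     → 7 -4 -4
EQ      → 7 1
MUL     → 7
NEG     → -7
NEG     → 7
PUSH -2 → 7 -2
MUL     → -14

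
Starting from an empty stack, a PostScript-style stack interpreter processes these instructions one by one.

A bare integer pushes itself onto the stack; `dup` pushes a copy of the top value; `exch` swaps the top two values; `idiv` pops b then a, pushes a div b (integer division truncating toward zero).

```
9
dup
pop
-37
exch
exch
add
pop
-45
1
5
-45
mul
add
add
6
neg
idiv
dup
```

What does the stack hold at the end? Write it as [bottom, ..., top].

9     [9]
dup   [9, 9]
pop   [9]
-37   [9, -37]
exch  [-37, 9]
exch  [9, -37]
add   [-28]
pop   []
-45   [-45]
1     [-45, 1]
5     [-45, 1, 5]
-45   [-45, 1, 5, -45]
mul   [-45, 1, -225]
add   [-45, -224]
add   [-269]
6     [-269, 6]
neg   [-269, -6]
idiv  [44]
dup   [44, 44]

[44, 44]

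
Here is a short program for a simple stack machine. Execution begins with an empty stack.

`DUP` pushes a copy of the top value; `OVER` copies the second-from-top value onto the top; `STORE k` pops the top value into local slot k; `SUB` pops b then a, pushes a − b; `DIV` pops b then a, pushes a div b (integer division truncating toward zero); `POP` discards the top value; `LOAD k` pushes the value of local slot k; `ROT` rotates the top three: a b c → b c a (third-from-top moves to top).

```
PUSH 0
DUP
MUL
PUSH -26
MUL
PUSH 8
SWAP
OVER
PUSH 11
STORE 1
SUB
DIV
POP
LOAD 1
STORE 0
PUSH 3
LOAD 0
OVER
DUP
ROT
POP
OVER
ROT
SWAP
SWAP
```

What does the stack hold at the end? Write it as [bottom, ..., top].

PUSH 0   : 0
DUP      : 0 0
MUL      : 0
PUSH -26 : 0 -26
MUL      : 0
PUSH 8   : 0 8
SWAP     : 8 0
OVER     : 8 0 8
PUSH 11  : 8 0 8 11
STORE 1  : 8 0 8
SUB      : 8 -8
DIV      : -1
POP      : (empty)
LOAD 1   : 11
STORE 0  : (empty)
PUSH 3   : 3
LOAD 0   : 3 11
OVER     : 3 11 3
DUP      : 3 11 3 3
ROT      : 3 3 3 11
POP      : 3 3 3
OVER     : 3 3 3 3
ROT      : 3 3 3 3
SWAP     : 3 3 3 3
SWAP     : 3 3 3 3

[3, 3, 3, 3]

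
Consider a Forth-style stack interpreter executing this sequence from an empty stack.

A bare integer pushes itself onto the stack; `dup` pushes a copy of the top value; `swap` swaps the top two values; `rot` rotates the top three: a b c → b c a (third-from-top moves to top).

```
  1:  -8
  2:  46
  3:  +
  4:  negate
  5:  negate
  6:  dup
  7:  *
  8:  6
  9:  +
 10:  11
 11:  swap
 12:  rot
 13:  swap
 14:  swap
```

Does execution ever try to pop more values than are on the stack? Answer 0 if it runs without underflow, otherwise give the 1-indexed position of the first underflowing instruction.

12

-8     -> [-8]
46     -> [-8, 46]
+      -> [38]
negate -> [-38]
negate -> [38]
dup    -> [38, 38]
*      -> [1444]
6      -> [1444, 6]
+      -> [1450]
11     -> [1450, 11]
swap   -> [11, 1450]
rot  — needs 3 operands, stack has 2 → underflow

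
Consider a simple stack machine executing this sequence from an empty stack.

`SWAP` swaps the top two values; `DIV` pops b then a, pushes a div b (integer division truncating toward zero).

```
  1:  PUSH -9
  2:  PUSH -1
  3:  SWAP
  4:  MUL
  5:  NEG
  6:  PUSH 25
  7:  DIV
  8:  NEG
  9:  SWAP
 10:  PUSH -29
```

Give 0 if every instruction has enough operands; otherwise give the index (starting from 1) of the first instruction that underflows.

PUSH -9 → [-9]
PUSH -1 → [-9, -1]
SWAP    → [-1, -9]
MUL     → [9]
NEG     → [-9]
PUSH 25 → [-9, 25]
DIV     → [0]
NEG     → [0]
SWAP  — needs 2 operands, stack has 1 → underflow

9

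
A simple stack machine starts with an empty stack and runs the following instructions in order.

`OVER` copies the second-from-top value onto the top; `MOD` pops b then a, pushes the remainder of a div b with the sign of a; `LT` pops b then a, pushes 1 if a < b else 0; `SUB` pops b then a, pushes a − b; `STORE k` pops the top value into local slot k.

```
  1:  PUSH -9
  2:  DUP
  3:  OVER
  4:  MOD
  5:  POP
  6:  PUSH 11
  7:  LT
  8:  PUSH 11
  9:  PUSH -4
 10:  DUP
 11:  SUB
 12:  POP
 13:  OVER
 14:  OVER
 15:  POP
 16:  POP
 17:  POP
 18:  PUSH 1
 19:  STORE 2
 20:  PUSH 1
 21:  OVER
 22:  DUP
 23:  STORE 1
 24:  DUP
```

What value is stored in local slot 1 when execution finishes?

PUSH -9  [-9]
DUP      [-9, -9]
OVER     [-9, -9, -9]
MOD      [-9, 0]
POP      [-9]
PUSH 11  [-9, 11]
LT       [1]
PUSH 11  [1, 11]
PUSH -4  [1, 11, -4]
DUP      [1, 11, -4, -4]
SUB      [1, 11, 0]
POP      [1, 11]
OVER     [1, 11, 1]
OVER     [1, 11, 1, 11]
POP      [1, 11, 1]
POP      [1, 11]
POP      [1]
PUSH 1   [1, 1]
STORE 2  [1]
PUSH 1   [1, 1]
OVER     [1, 1, 1]
DUP      [1, 1, 1, 1]
STORE 1  [1, 1, 1]
DUP      [1, 1, 1, 1]

1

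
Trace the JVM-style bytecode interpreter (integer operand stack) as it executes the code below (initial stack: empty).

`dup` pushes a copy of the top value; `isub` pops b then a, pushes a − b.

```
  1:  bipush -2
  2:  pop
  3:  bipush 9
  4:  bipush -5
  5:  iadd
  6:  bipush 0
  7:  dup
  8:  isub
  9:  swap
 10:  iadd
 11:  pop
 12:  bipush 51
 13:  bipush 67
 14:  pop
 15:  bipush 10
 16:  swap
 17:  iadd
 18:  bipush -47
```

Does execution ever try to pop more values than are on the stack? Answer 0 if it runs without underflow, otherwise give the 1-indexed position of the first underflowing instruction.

0

bipush -2  → [-2]
pop        → []
bipush 9   → [9]
bipush -5  → [9, -5]
iadd       → [4]
bipush 0   → [4, 0]
dup        → [4, 0, 0]
isub       → [4, 0]
swap       → [0, 4]
iadd       → [4]
pop        → []
bipush 51  → [51]
bipush 67  → [51, 67]
pop        → [51]
bipush 10  → [51, 10]
swap       → [10, 51]
iadd       → [61]
bipush -47 → [61, -47]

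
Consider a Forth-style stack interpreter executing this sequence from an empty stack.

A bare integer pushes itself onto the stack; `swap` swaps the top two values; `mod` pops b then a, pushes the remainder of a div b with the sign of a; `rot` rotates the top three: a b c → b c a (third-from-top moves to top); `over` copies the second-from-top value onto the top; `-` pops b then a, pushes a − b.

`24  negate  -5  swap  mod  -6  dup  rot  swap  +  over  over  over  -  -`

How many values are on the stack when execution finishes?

24     : [24]
negate : [-24]
-5     : [-24, -5]
swap   : [-5, -24]
mod    : [-5]
-6     : [-5, -6]
dup    : [-5, -6, -6]
rot    : [-6, -6, -5]
swap   : [-6, -5, -6]
+      : [-6, -11]
over   : [-6, -11, -6]
over   : [-6, -11, -6, -11]
over   : [-6, -11, -6, -11, -6]
-      : [-6, -11, -6, -5]
-      : [-6, -11, -1]

3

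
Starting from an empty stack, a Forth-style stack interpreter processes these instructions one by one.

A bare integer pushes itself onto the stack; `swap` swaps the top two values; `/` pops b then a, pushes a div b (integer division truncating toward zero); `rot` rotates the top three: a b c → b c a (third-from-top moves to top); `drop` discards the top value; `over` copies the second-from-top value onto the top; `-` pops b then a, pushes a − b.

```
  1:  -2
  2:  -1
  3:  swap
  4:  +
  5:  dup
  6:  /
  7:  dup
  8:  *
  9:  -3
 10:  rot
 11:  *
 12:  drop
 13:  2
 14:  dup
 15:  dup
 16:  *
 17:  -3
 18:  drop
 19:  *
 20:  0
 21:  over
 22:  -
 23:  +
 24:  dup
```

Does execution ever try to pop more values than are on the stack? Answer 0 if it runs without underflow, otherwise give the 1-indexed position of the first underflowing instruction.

10

-2   → [-2]
-1   → [-2, -1]
swap → [-1, -2]
+    → [-3]
dup  → [-3, -3]
/    → [1]
dup  → [1, 1]
*    → [1]
-3   → [1, -3]
rot  — needs 3 operands, stack has 2 → underflow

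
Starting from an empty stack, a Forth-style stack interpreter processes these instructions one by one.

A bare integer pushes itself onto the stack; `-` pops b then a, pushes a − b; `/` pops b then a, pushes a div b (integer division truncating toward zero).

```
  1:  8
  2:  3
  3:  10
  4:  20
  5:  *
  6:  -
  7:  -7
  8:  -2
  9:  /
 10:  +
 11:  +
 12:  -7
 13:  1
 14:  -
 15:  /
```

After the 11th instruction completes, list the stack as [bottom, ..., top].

8  → [8]
3  → [8, 3]
10 → [8, 3, 10]
20 → [8, 3, 10, 20]
*  → [8, 3, 200]
-  → [8, -197]
-7 → [8, -197, -7]
-2 → [8, -197, -7, -2]
/  → [8, -197, 3]
+  → [8, -194]
+  → [-186]

[-186]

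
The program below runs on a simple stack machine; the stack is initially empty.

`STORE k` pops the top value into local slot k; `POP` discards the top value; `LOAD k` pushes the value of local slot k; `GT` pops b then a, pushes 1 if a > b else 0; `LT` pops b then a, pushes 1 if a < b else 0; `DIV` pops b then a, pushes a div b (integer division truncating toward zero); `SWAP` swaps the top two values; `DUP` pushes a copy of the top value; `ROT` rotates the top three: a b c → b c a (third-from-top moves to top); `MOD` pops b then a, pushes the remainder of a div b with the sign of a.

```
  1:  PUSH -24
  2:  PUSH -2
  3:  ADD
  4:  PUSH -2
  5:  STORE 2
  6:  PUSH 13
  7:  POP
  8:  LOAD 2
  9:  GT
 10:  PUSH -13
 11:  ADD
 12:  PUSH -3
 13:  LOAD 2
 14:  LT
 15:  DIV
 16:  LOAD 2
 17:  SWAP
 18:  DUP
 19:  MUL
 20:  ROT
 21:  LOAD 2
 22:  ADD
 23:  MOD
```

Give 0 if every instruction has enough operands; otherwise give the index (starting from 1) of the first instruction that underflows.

PUSH -24 : -24
PUSH -2  : -24 -2
ADD      : -26
PUSH -2  : -26 -2
STORE 2  : -26
PUSH 13  : -26 13
POP      : -26
LOAD 2   : -26 -2
GT       : 0
PUSH -13 : 0 -13
ADD      : -13
PUSH -3  : -13 -3
LOAD 2   : -13 -3 -2
LT       : -13 1
DIV      : -13
LOAD 2   : -13 -2
SWAP     : -2 -13
DUP      : -2 -13 -13
MUL      : -2 169
ROT  — needs 3 operands, stack has 2 → underflow

20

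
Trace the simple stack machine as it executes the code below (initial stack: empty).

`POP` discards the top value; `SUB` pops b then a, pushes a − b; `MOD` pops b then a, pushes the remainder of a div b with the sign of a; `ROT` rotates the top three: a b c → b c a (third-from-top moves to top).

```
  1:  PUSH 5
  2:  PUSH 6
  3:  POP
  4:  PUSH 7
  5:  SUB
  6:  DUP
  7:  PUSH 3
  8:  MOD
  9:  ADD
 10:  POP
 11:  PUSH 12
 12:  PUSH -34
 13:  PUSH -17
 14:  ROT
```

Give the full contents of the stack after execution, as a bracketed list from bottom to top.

[-34, -17, 12]

PUSH 5   : 5
PUSH 6   : 5 6
POP      : 5
PUSH 7   : 5 7
SUB      : -2
DUP      : -2 -2
PUSH 3   : -2 -2 3
MOD      : -2 -2
ADD      : -4
POP      : (empty)
PUSH 12  : 12
PUSH -34 : 12 -34
PUSH -17 : 12 -34 -17
ROT      : -34 -17 12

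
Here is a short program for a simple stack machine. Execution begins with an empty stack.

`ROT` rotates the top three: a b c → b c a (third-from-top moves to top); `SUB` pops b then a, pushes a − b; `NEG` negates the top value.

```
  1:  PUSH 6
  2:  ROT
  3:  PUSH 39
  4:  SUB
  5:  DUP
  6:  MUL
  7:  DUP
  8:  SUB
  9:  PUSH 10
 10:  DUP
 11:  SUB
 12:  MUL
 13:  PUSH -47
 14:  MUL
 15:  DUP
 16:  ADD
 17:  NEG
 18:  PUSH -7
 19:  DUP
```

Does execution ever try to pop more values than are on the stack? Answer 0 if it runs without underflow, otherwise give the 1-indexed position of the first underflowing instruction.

PUSH 6 → 6
ROT  — needs 3 operands, stack has 1 → underflow

2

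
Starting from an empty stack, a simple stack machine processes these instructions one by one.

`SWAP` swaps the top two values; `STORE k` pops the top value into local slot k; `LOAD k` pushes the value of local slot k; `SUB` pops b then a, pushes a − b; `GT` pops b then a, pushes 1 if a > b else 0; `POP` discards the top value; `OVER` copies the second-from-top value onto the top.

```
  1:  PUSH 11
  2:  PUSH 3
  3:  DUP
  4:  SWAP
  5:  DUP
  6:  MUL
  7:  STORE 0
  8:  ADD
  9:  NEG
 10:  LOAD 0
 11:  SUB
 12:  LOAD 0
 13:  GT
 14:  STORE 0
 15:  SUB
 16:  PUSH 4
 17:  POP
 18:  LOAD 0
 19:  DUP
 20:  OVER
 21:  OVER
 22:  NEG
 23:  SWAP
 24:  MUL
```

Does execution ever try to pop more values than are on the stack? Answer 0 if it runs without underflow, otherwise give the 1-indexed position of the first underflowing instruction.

PUSH 11 : 11
PUSH 3  : 11 3
DUP     : 11 3 3
SWAP    : 11 3 3
DUP     : 11 3 3 3
MUL     : 11 3 9
STORE 0 : 11 3
ADD     : 14
NEG     : -14
LOAD 0  : -14 9
SUB     : -23
LOAD 0  : -23 9
GT      : 0
STORE 0 : (empty)
SUB  — needs 2 operands, stack has 0 → underflow

15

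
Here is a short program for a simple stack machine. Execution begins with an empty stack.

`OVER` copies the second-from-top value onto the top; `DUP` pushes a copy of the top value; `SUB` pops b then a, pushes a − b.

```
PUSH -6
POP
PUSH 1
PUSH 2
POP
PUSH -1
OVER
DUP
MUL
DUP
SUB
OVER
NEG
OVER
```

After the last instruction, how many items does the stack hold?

5

PUSH -6 → [-6]
POP     → []
PUSH 1  → [1]
PUSH 2  → [1, 2]
POP     → [1]
PUSH -1 → [1, -1]
OVER    → [1, -1, 1]
DUP     → [1, -1, 1, 1]
MUL     → [1, -1, 1]
DUP     → [1, -1, 1, 1]
SUB     → [1, -1, 0]
OVER    → [1, -1, 0, -1]
NEG     → [1, -1, 0, 1]
OVER    → [1, -1, 0, 1, 0]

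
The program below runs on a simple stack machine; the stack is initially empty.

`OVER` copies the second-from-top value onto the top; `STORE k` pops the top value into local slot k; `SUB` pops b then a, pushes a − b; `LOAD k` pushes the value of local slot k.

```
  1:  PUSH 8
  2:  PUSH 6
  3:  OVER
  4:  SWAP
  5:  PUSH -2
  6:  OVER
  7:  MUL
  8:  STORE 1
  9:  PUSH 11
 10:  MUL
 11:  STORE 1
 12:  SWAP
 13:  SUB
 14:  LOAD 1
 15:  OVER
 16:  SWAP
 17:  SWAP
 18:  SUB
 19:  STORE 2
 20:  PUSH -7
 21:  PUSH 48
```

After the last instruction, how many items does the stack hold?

PUSH 8  -> 8
PUSH 6  -> 8 6
OVER    -> 8 6 8
SWAP    -> 8 8 6
PUSH -2 -> 8 8 6 -2
OVER    -> 8 8 6 -2 6
MUL     -> 8 8 6 -12
STORE 1 -> 8 8 6
PUSH 11 -> 8 8 6 11
MUL     -> 8 8 66
STORE 1 -> 8 8
SWAP    -> 8 8
SUB     -> 0
LOAD 1  -> 0 66
OVER    -> 0 66 0
SWAP    -> 0 0 66
SWAP    -> 0 66 0
SUB     -> 0 66
STORE 2 -> 0
PUSH -7 -> 0 -7
PUSH 48 -> 0 -7 48

3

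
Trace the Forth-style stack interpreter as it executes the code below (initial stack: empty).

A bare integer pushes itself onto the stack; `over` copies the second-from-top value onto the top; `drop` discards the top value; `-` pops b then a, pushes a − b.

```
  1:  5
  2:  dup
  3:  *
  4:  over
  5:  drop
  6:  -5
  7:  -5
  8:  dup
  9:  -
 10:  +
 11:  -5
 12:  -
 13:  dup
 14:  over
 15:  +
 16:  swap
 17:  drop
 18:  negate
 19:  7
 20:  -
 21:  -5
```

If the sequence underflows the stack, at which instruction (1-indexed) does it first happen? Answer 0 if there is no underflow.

5   -> [5]
dup -> [5, 5]
*   -> [25]
over  — needs 2 operands, stack has 1 → underflow

4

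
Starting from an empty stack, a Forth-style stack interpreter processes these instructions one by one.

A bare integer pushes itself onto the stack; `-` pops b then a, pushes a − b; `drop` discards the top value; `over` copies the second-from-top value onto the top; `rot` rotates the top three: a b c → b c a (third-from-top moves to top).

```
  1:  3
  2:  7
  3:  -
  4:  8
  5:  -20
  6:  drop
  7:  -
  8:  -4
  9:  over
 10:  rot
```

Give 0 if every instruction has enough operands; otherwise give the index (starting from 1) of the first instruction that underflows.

0

3     3
7     3 7
-     -4
8     -4 8
-20   -4 8 -20
drop  -4 8
-     -12
-4    -12 -4
over  -12 -4 -12
rot   -4 -12 -12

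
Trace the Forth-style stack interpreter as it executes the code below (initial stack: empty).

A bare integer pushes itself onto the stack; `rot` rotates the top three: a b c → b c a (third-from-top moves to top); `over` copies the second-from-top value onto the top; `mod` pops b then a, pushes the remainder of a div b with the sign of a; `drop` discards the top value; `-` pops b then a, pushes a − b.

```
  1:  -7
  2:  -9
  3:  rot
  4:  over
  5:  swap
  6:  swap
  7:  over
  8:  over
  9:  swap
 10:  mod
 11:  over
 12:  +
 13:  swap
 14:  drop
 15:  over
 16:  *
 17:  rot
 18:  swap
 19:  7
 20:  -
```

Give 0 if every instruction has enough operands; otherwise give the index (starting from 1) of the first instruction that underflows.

3

-7  -7
-9  -7 -9
rot  — needs 3 operands, stack has 2 → underflow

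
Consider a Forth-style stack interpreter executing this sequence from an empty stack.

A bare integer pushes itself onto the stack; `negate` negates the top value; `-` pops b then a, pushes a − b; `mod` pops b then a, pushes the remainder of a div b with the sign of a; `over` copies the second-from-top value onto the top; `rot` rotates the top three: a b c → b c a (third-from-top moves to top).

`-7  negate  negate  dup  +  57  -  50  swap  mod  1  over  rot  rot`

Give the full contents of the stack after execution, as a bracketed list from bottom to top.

[50, 50, 1]

-7      [-7]
negate  [7]
negate  [-7]
dup     [-7, -7]
+       [-14]
57      [-14, 57]
-       [-71]
50      [-71, 50]
swap    [50, -71]
mod     [50]
1       [50, 1]
over    [50, 1, 50]
rot     [1, 50, 50]
rot     [50, 50, 1]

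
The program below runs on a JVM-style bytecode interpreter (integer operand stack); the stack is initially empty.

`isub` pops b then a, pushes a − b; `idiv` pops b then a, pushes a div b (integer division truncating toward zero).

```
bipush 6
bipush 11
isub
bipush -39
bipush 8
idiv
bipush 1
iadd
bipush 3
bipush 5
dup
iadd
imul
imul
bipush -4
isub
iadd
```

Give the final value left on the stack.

-91

bipush 6   -> [6]
bipush 11  -> [6, 11]
isub       -> [-5]
bipush -39 -> [-5, -39]
bipush 8   -> [-5, -39, 8]
idiv       -> [-5, -4]
bipush 1   -> [-5, -4, 1]
iadd       -> [-5, -3]
bipush 3   -> [-5, -3, 3]
bipush 5   -> [-5, -3, 3, 5]
dup        -> [-5, -3, 3, 5, 5]
iadd       -> [-5, -3, 3, 10]
imul       -> [-5, -3, 30]
imul       -> [-5, -90]
bipush -4  -> [-5, -90, -4]
isub       -> [-5, -86]
iadd       -> [-91]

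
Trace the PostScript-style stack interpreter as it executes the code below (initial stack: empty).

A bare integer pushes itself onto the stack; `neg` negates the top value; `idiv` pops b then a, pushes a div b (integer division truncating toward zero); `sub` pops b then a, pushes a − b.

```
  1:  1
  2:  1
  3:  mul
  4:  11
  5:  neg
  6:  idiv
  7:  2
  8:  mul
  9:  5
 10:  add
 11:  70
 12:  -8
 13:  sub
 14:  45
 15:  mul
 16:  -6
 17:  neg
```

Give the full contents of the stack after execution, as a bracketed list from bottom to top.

1     [1]
1     [1, 1]
mul   [1]
11    [1, 11]
neg   [1, -11]
idiv  [0]
2     [0, 2]
mul   [0]
5     [0, 5]
add   [5]
70    [5, 70]
-8    [5, 70, -8]
sub   [5, 78]
45    [5, 78, 45]
mul   [5, 3510]
-6    [5, 3510, -6]
neg   [5, 3510, 6]

[5, 3510, 6]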